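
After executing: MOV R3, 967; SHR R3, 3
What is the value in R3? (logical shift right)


Register state trace:
  MOV R3, 967  → R3 = 967
  SHR R3, 3  → R3 = 967 >> 3 = 967 // 2^3 = 120
Final: R3 = 120

120


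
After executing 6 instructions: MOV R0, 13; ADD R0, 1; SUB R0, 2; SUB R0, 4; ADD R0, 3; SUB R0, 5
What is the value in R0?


Register state trace:
  MOV R0, 13  → R0 = 13
  ADD R0, 1  → R0 = 13 + 1 = 14
  SUB R0, 2  → R0 = 14 - 2 = 12
  SUB R0, 4  → R0 = 12 - 4 = 8
  ADD R0, 3  → R0 = 8 + 3 = 11
  SUB R0, 5  → R0 = 11 - 5 = 6
Final: R0 = 6

6


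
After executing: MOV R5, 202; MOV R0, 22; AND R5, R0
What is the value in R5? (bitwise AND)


Register state trace:
  MOV R5, 202  → R5 = 202 (0b11001010)
  MOV R0, 22  → R0 = 22 (0b00010110)
  AND R5, R0  → R5 = 202 AND 22 = 2 (0b00000010)
Final: R5 = 2

2


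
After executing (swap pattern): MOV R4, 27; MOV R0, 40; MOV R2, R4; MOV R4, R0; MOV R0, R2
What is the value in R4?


Register state trace (swap pattern):
  MOV R4, 27  → R4 = 27
  MOV R0, 40  → R0 = 40
  MOV R2, R4  → R2 = 27  (save R4)
  MOV R4, R0  → R4 = 40  (R4 gets R0's value)
  MOV R0, R2  → R0 = 27  (R0 gets saved value)
Final: R4 = 40

40


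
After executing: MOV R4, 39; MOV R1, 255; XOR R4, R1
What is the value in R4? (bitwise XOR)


Register state trace:
  MOV R4, 39  → R4 = 39 (0b00100111)
  MOV R1, 255  → R1 = 255 (0b11111111)
  XOR R4, R1  → R4 = 39 XOR 255 = 216 (0b11011000)
Final: R4 = 216

216


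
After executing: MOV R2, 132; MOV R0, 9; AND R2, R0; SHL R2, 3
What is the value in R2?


Register state trace:
  MOV R2, 132  → R2 = 132 (0b10000100)
  MOV R0, 9  → R0 = 9 (0b00001001)
  AND R2, R0  → R2 = 132 AND 9 = 0 (0b00000000)
  SHL R2, 3  → R2 = 0 << 3 = 0
Final: R2 = 0

0


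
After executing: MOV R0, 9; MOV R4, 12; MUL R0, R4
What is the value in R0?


Register state trace:
  MOV R0, 9  → R0 = 9
  MOV R4, 12  → R4 = 12
  MUL R0, R4  → R0 = 9 * 12 = 108
Final: R0 = 108

108


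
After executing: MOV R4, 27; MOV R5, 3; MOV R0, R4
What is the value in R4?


Register state trace:
  MOV R4, 27  → R4 = 27
  MOV R5, 3  → R5 = 3
  MOV R0, R4  → R0 = 27
Final: R4 = 27

27


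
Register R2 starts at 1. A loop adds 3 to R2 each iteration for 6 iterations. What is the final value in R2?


Starting value: R2 = 1
  Iter 1: R2 = 1 + 3 = 4
  Iter 2: R2 = 4 + 3 = 7
  Iter 3: R2 = 7 + 3 = 10
  Iter 4: R2 = 10 + 3 = 13
  Iter 5: R2 = 13 + 3 = 16
  Iter 6: R2 = 16 + 3 = 19
Final: R2 = 19

19


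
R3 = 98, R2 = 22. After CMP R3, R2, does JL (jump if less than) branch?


Trace:
  R3 = 98, R2 = 22
  CMP R3, R2  → compares 98 vs 22
  JL checks: is 98 less than 22?
  98 > 22, so condition is false
Branch taken: No

No


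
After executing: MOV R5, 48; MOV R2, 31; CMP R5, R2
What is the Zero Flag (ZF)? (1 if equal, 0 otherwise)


Register state trace:
  MOV R5, 48  → R5 = 48
  MOV R2, 31  → R2 = 31
  CMP R5, R2  → computes 48 - 31 = 17
  Result is nonzero, so values are not equal
ZF = 0

0


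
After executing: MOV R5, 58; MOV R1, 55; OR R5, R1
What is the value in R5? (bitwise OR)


Register state trace:
  MOV R5, 58  → R5 = 58 (0b00111010)
  MOV R1, 55  → R1 = 55 (0b00110111)
  OR R5, R1   → R5 = 58 OR 55 = 63 (0b00111111)
Final: R5 = 63

63


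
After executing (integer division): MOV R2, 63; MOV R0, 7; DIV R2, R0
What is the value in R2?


Register state trace:
  MOV R2, 63  → R2 = 63
  MOV R0, 7  → R0 = 7
  DIV R2, R0  → R2 = 63 // 7 = 9
Final: R2 = 9

9


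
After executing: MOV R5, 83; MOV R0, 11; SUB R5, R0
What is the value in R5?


Register state trace:
  MOV R5, 83  → R5 = 83
  MOV R0, 11  → R0 = 11
  SUB R5, R0  → R5 = 83 - 11 = 72
Final: R5 = 72

72


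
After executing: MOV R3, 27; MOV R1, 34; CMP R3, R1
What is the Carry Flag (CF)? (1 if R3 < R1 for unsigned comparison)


Register state trace:
  MOV R3, 27  → R3 = 27
  MOV R1, 34  → R1 = 34
  CMP R3, R1  → unsigned 27 - 34: borrow occurs
  27 < 34, so CF = 1
CF = 1

1


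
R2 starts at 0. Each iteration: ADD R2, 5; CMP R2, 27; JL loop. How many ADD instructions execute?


Loop trace (R2 starts at 0, target 27, step 5):
  ADD #1: R2 = 0 + 5 = 5  → 5 < 27, loop
  ADD #2: R2 = 5 + 5 = 10  → 10 < 27, loop
  ADD #3: R2 = 10 + 5 = 15  → 15 < 27, loop
  ADD #4: R2 = 15 + 5 = 20  → 20 < 27, loop
  ADD #5: R2 = 20 + 5 = 25  → 25 < 27, loop
  ADD #6: R2 = 25 + 5 = 30  → 30 >= 27, exit
Total ADD instructions: 6

6


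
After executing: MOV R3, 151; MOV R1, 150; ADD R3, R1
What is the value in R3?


Register state trace:
  MOV R3, 151  → R3 = 151
  MOV R1, 150  → R1 = 150
  ADD R3, R1  → R3 = 151 + 150 = 301
Final: R3 = 301

301


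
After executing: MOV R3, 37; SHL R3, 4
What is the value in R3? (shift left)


Register state trace:
  MOV R3, 37  → R3 = 37
  SHL R3, 4  → R3 = 37 << 4 = 37 * 2^4 = 592
Final: R3 = 592

592


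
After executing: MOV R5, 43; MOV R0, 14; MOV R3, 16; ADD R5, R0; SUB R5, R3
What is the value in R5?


Register state trace:
  MOV R5, 43  → R5 = 43
  MOV R0, 14  → R0 = 14
  MOV R3, 16  → R3 = 16
  ADD R5, R0  → R5 = 43 + 14 = 57
  SUB R5, R3  → R5 = 57 - 16 = 41
Final: R5 = 41

41


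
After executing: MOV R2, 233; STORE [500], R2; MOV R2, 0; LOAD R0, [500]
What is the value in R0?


Register and memory trace:
  MOV R2, 233  → R2 = 233
  STORE [500], R2  → mem[500] = 233
  MOV R2, 0  → R2 = 0
  LOAD R0, [500]  → R0 = mem[500] = 233
Final: R0 = 233

233


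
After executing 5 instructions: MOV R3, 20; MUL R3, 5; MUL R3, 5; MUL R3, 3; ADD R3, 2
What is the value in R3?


Register state trace:
  MOV R3, 20  → R3 = 20
  MUL R3, 5  → R3 = 20 * 5 = 100
  MUL R3, 5  → R3 = 100 * 5 = 500
  MUL R3, 3  → R3 = 500 * 3 = 1500
  ADD R3, 2  → R3 = 1500 + 2 = 1502
Final: R3 = 1502

1502


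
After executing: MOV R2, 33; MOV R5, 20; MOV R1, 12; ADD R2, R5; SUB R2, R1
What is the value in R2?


Register state trace:
  MOV R2, 33  → R2 = 33
  MOV R5, 20  → R5 = 20
  MOV R1, 12  → R1 = 12
  ADD R2, R5  → R2 = 33 + 20 = 53
  SUB R2, R1  → R2 = 53 - 12 = 41
Final: R2 = 41

41


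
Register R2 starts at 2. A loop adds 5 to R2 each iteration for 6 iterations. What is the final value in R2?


Starting value: R2 = 2
  Iter 1: R2 = 2 + 5 = 7
  Iter 2: R2 = 7 + 5 = 12
  Iter 3: R2 = 12 + 5 = 17
  Iter 4: R2 = 17 + 5 = 22
  Iter 5: R2 = 22 + 5 = 27
  Iter 6: R2 = 27 + 5 = 32
Final: R2 = 32

32


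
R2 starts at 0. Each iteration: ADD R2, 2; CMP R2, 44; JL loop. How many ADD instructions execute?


Loop trace (R2 starts at 0, target 44, step 2):
  ADD #1: R2 = 0 + 2 = 2  → 2 < 44, loop
  ADD #2: R2 = 2 + 2 = 4  → 4 < 44, loop
  ADD #3: R2 = 4 + 2 = 6  → 6 < 44, loop
  ADD #4: R2 = 6 + 2 = 8  → 8 < 44, loop
  ADD #5: R2 = 8 + 2 = 10  → 10 < 44, loop
  ADD #6: R2 = 10 + 2 = 12  → 12 < 44, loop
  ADD #7: R2 = 12 + 2 = 14  → 14 < 44, loop
  ADD #8: R2 = 14 + 2 = 16  → 16 < 44, loop
  ADD #9: R2 = 16 + 2 = 18  → 18 < 44, loop
  ADD #10: R2 = 18 + 2 = 20  → 20 < 44, loop
  ADD #11: R2 = 20 + 2 = 22  → 22 < 44, loop
  ADD #12: R2 = 22 + 2 = 24  → 24 < 44, loop
  ADD #13: R2 = 24 + 2 = 26  → 26 < 44, loop
  ADD #14: R2 = 26 + 2 = 28  → 28 < 44, loop
  ADD #15: R2 = 28 + 2 = 30  → 30 < 44, loop
  ADD #16: R2 = 30 + 2 = 32  → 32 < 44, loop
  ADD #17: R2 = 32 + 2 = 34  → 34 < 44, loop
  ADD #18: R2 = 34 + 2 = 36  → 36 < 44, loop
  ADD #19: R2 = 36 + 2 = 38  → 38 < 44, loop
  ADD #20: R2 = 38 + 2 = 40  → 40 < 44, loop
  ADD #21: R2 = 40 + 2 = 42  → 42 < 44, loop
  ADD #22: R2 = 42 + 2 = 44  → 44 >= 44, exit
Total ADD instructions: 22

22


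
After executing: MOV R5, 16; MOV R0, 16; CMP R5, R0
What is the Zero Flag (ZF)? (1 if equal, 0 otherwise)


Register state trace:
  MOV R5, 16  → R5 = 16
  MOV R0, 16  → R0 = 16
  CMP R5, R0  → computes 16 - 16 = 0
  Result is zero, so values are equal
ZF = 1

1


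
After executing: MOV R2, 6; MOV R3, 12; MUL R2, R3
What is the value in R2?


Register state trace:
  MOV R2, 6  → R2 = 6
  MOV R3, 12  → R3 = 12
  MUL R2, R3  → R2 = 6 * 12 = 72
Final: R2 = 72

72


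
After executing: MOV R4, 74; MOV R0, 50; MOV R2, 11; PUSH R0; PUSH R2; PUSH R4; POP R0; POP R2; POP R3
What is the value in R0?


Stack trace (top is rightmost):
  MOV R4, 74  → R4 = 74
  MOV R0, 50  → R0 = 50
  MOV R2, 11  → R2 = 11
  PUSH R0  → stack: [50]
  PUSH R2  → stack: [50, 11]
  PUSH R4  → stack: [50, 11, 74]
  POP R0  → R0 = 74, stack: [50, 11]
  POP R2  → R2 = 11, stack: [50]
  POP R3  → R3 = 50, stack: []
Final: R0 = 74

74


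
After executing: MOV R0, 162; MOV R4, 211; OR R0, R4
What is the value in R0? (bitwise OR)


Register state trace:
  MOV R0, 162  → R0 = 162 (0b10100010)
  MOV R4, 211  → R4 = 211 (0b11010011)
  OR R0, R4   → R0 = 162 OR 211 = 243 (0b11110011)
Final: R0 = 243

243


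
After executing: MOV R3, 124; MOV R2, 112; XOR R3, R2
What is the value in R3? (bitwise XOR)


Register state trace:
  MOV R3, 124  → R3 = 124 (0b01111100)
  MOV R2, 112  → R2 = 112 (0b01110000)
  XOR R3, R2  → R3 = 124 XOR 112 = 12 (0b00001100)
Final: R3 = 12

12


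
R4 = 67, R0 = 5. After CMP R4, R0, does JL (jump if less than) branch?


Trace:
  R4 = 67, R0 = 5
  CMP R4, R0  → compares 67 vs 5
  JL checks: is 67 less than 5?
  67 > 5, so condition is false
Branch taken: No

No


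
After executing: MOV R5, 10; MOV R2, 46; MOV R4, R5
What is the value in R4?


Register state trace:
  MOV R5, 10  → R5 = 10
  MOV R2, 46  → R2 = 46
  MOV R4, R5  → R4 = 10
Final: R4 = 10

10


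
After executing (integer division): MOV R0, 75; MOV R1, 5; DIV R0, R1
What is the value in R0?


Register state trace:
  MOV R0, 75  → R0 = 75
  MOV R1, 5  → R1 = 5
  DIV R0, R1  → R0 = 75 // 5 = 15
Final: R0 = 15

15


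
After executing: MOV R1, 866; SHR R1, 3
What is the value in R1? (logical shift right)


Register state trace:
  MOV R1, 866  → R1 = 866
  SHR R1, 3  → R1 = 866 >> 3 = 866 // 2^3 = 108
Final: R1 = 108

108


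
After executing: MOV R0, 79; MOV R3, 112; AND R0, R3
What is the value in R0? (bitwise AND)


Register state trace:
  MOV R0, 79  → R0 = 79 (0b01001111)
  MOV R3, 112  → R3 = 112 (0b01110000)
  AND R0, R3  → R0 = 79 AND 112 = 64 (0b01000000)
Final: R0 = 64

64


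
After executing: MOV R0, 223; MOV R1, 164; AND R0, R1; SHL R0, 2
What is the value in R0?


Register state trace:
  MOV R0, 223  → R0 = 223 (0b11011111)
  MOV R1, 164  → R1 = 164 (0b10100100)
  AND R0, R1  → R0 = 223 AND 164 = 132 (0b10000100)
  SHL R0, 2  → R0 = 132 << 2 = 528
Final: R0 = 528

528


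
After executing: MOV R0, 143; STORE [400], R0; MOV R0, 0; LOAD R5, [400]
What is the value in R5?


Register and memory trace:
  MOV R0, 143  → R0 = 143
  STORE [400], R0  → mem[400] = 143
  MOV R0, 0  → R0 = 0
  LOAD R5, [400]  → R5 = mem[400] = 143
Final: R5 = 143

143


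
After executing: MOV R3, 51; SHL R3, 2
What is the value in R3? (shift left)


Register state trace:
  MOV R3, 51  → R3 = 51
  SHL R3, 2  → R3 = 51 << 2 = 51 * 2^2 = 204
Final: R3 = 204

204


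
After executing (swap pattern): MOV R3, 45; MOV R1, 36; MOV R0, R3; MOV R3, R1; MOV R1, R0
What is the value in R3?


Register state trace (swap pattern):
  MOV R3, 45  → R3 = 45
  MOV R1, 36  → R1 = 36
  MOV R0, R3  → R0 = 45  (save R3)
  MOV R3, R1  → R3 = 36  (R3 gets R1's value)
  MOV R1, R0  → R1 = 45  (R1 gets saved value)
Final: R3 = 36

36


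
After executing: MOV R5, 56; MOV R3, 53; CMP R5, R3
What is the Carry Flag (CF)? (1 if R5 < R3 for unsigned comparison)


Register state trace:
  MOV R5, 56  → R5 = 56
  MOV R3, 53  → R3 = 53
  CMP R5, R3  → unsigned 56 - 53: no borrow
  56 >= 53, so CF = 0
CF = 0

0


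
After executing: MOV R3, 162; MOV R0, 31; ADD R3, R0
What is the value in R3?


Register state trace:
  MOV R3, 162  → R3 = 162
  MOV R0, 31  → R0 = 31
  ADD R3, R0  → R3 = 162 + 31 = 193
Final: R3 = 193

193


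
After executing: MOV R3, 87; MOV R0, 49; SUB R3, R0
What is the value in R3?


Register state trace:
  MOV R3, 87  → R3 = 87
  MOV R0, 49  → R0 = 49
  SUB R3, R0  → R3 = 87 - 49 = 38
Final: R3 = 38

38


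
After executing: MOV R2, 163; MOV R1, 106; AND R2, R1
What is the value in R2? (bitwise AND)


Register state trace:
  MOV R2, 163  → R2 = 163 (0b10100011)
  MOV R1, 106  → R1 = 106 (0b01101010)
  AND R2, R1  → R2 = 163 AND 106 = 34 (0b00100010)
Final: R2 = 34

34


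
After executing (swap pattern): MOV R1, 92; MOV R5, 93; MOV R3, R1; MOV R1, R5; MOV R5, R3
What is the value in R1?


Register state trace (swap pattern):
  MOV R1, 92  → R1 = 92
  MOV R5, 93  → R5 = 93
  MOV R3, R1  → R3 = 92  (save R1)
  MOV R1, R5  → R1 = 93  (R1 gets R5's value)
  MOV R5, R3  → R5 = 92  (R5 gets saved value)
Final: R1 = 93

93


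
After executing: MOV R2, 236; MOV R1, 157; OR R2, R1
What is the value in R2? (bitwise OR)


Register state trace:
  MOV R2, 236  → R2 = 236 (0b11101100)
  MOV R1, 157  → R1 = 157 (0b10011101)
  OR R2, R1   → R2 = 236 OR 157 = 253 (0b11111101)
Final: R2 = 253

253


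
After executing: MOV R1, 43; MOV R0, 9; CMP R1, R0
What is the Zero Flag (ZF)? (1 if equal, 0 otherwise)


Register state trace:
  MOV R1, 43  → R1 = 43
  MOV R0, 9  → R0 = 9
  CMP R1, R0  → computes 43 - 9 = 34
  Result is nonzero, so values are not equal
ZF = 0

0


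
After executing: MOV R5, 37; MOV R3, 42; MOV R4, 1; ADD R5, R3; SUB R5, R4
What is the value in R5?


Register state trace:
  MOV R5, 37  → R5 = 37
  MOV R3, 42  → R3 = 42
  MOV R4, 1  → R4 = 1
  ADD R5, R3  → R5 = 37 + 42 = 79
  SUB R5, R4  → R5 = 79 - 1 = 78
Final: R5 = 78

78


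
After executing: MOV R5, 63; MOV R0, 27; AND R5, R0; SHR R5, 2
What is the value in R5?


Register state trace:
  MOV R5, 63  → R5 = 63 (0b00111111)
  MOV R0, 27  → R0 = 27 (0b00011011)
  AND R5, R0  → R5 = 63 AND 27 = 27 (0b00011011)
  SHR R5, 2  → R5 = 27 >> 2 = 6
Final: R5 = 6

6


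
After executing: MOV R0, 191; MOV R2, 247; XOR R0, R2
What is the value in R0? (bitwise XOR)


Register state trace:
  MOV R0, 191  → R0 = 191 (0b10111111)
  MOV R2, 247  → R2 = 247 (0b11110111)
  XOR R0, R2  → R0 = 191 XOR 247 = 72 (0b01001000)
Final: R0 = 72

72


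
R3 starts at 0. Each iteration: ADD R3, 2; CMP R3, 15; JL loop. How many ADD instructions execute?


Loop trace (R3 starts at 0, target 15, step 2):
  ADD #1: R3 = 0 + 2 = 2  → 2 < 15, loop
  ADD #2: R3 = 2 + 2 = 4  → 4 < 15, loop
  ADD #3: R3 = 4 + 2 = 6  → 6 < 15, loop
  ADD #4: R3 = 6 + 2 = 8  → 8 < 15, loop
  ADD #5: R3 = 8 + 2 = 10  → 10 < 15, loop
  ADD #6: R3 = 10 + 2 = 12  → 12 < 15, loop
  ADD #7: R3 = 12 + 2 = 14  → 14 < 15, loop
  ADD #8: R3 = 14 + 2 = 16  → 16 >= 15, exit
Total ADD instructions: 8

8


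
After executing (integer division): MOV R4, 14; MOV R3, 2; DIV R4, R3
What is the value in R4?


Register state trace:
  MOV R4, 14  → R4 = 14
  MOV R3, 2  → R3 = 2
  DIV R4, R3  → R4 = 14 // 2 = 7
Final: R4 = 7

7


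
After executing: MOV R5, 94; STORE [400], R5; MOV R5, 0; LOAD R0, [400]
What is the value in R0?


Register and memory trace:
  MOV R5, 94  → R5 = 94
  STORE [400], R5  → mem[400] = 94
  MOV R5, 0  → R5 = 0
  LOAD R0, [400]  → R0 = mem[400] = 94
Final: R0 = 94

94


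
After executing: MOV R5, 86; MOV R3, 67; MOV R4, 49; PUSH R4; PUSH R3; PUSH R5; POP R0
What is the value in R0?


Stack trace (top is rightmost):
  MOV R5, 86  → R5 = 86
  MOV R3, 67  → R3 = 67
  MOV R4, 49  → R4 = 49
  PUSH R4  → stack: [49]
  PUSH R3  → stack: [49, 67]
  PUSH R5  → stack: [49, 67, 86]
  POP R0  → R0 = 86, stack: [49, 67]
Final: R0 = 86

86


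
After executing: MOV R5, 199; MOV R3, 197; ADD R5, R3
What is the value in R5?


Register state trace:
  MOV R5, 199  → R5 = 199
  MOV R3, 197  → R3 = 197
  ADD R5, R3  → R5 = 199 + 197 = 396
Final: R5 = 396

396


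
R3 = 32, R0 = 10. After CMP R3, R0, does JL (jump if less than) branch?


Trace:
  R3 = 32, R0 = 10
  CMP R3, R0  → compares 32 vs 10
  JL checks: is 32 less than 10?
  32 > 10, so condition is false
Branch taken: No

No


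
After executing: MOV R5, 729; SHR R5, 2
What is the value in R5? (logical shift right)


Register state trace:
  MOV R5, 729  → R5 = 729
  SHR R5, 2  → R5 = 729 >> 2 = 729 // 2^2 = 182
Final: R5 = 182

182


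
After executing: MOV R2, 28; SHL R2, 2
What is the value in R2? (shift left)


Register state trace:
  MOV R2, 28  → R2 = 28
  SHL R2, 2  → R2 = 28 << 2 = 28 * 2^2 = 112
Final: R2 = 112

112


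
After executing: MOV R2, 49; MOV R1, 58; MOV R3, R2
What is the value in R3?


Register state trace:
  MOV R2, 49  → R2 = 49
  MOV R1, 58  → R1 = 58
  MOV R3, R2  → R3 = 49
Final: R3 = 49

49


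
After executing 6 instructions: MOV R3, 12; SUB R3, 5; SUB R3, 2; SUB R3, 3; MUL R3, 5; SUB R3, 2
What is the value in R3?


Register state trace:
  MOV R3, 12  → R3 = 12
  SUB R3, 5  → R3 = 12 - 5 = 7
  SUB R3, 2  → R3 = 7 - 2 = 5
  SUB R3, 3  → R3 = 5 - 3 = 2
  MUL R3, 5  → R3 = 2 * 5 = 10
  SUB R3, 2  → R3 = 10 - 2 = 8
Final: R3 = 8

8


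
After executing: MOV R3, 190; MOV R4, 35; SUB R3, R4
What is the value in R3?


Register state trace:
  MOV R3, 190  → R3 = 190
  MOV R4, 35  → R4 = 35
  SUB R3, R4  → R3 = 190 - 35 = 155
Final: R3 = 155

155


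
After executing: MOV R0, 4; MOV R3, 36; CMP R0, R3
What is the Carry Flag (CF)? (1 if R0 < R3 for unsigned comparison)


Register state trace:
  MOV R0, 4  → R0 = 4
  MOV R3, 36  → R3 = 36
  CMP R0, R3  → unsigned 4 - 36: borrow occurs
  4 < 36, so CF = 1
CF = 1

1


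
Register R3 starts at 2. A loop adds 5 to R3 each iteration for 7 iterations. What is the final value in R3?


Starting value: R3 = 2
  Iter 1: R3 = 2 + 5 = 7
  Iter 2: R3 = 7 + 5 = 12
  Iter 3: R3 = 12 + 5 = 17
  Iter 4: R3 = 17 + 5 = 22
  Iter 5: R3 = 22 + 5 = 27
  Iter 6: R3 = 27 + 5 = 32
  Iter 7: R3 = 32 + 5 = 37
Final: R3 = 37

37


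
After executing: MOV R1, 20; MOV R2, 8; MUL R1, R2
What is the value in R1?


Register state trace:
  MOV R1, 20  → R1 = 20
  MOV R2, 8  → R2 = 8
  MUL R1, R2  → R1 = 20 * 8 = 160
Final: R1 = 160

160


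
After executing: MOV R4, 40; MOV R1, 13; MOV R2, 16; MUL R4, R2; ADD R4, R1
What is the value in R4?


Register state trace:
  MOV R4, 40  → R4 = 40
  MOV R1, 13  → R1 = 13
  MOV R2, 16  → R2 = 16
  MUL R4, R2  → R4 = 40 * 16 = 640
  ADD R4, R1  → R4 = 640 + 13 = 653
Final: R4 = 653

653


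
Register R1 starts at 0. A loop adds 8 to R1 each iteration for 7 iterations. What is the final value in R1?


Starting value: R1 = 0
  Iter 1: R1 = 0 + 8 = 8
  Iter 2: R1 = 8 + 8 = 16
  Iter 3: R1 = 16 + 8 = 24
  Iter 4: R1 = 24 + 8 = 32
  Iter 5: R1 = 32 + 8 = 40
  Iter 6: R1 = 40 + 8 = 48
  Iter 7: R1 = 48 + 8 = 56
Final: R1 = 56

56


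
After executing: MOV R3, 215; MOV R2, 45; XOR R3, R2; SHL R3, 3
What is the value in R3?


Register state trace:
  MOV R3, 215  → R3 = 215 (0b11010111)
  MOV R2, 45  → R2 = 45 (0b00101101)
  XOR R3, R2  → R3 = 215 XOR 45 = 250 (0b11111010)
  SHL R3, 3  → R3 = 250 << 3 = 2000
Final: R3 = 2000

2000


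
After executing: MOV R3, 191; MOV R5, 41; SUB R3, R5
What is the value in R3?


Register state trace:
  MOV R3, 191  → R3 = 191
  MOV R5, 41  → R5 = 41
  SUB R3, R5  → R3 = 191 - 41 = 150
Final: R3 = 150

150


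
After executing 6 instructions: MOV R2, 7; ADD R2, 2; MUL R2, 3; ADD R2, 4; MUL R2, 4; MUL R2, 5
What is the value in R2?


Register state trace:
  MOV R2, 7  → R2 = 7
  ADD R2, 2  → R2 = 7 + 2 = 9
  MUL R2, 3  → R2 = 9 * 3 = 27
  ADD R2, 4  → R2 = 27 + 4 = 31
  MUL R2, 4  → R2 = 31 * 4 = 124
  MUL R2, 5  → R2 = 124 * 5 = 620
Final: R2 = 620

620


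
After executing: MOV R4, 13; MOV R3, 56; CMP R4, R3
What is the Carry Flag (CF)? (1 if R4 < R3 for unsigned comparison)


Register state trace:
  MOV R4, 13  → R4 = 13
  MOV R3, 56  → R3 = 56
  CMP R4, R3  → unsigned 13 - 56: borrow occurs
  13 < 56, so CF = 1
CF = 1

1


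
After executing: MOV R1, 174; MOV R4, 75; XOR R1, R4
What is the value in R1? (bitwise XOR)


Register state trace:
  MOV R1, 174  → R1 = 174 (0b10101110)
  MOV R4, 75  → R4 = 75 (0b01001011)
  XOR R1, R4  → R1 = 174 XOR 75 = 229 (0b11100101)
Final: R1 = 229

229


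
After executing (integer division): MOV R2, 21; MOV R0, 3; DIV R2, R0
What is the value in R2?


Register state trace:
  MOV R2, 21  → R2 = 21
  MOV R0, 3  → R0 = 3
  DIV R2, R0  → R2 = 21 // 3 = 7
Final: R2 = 7

7


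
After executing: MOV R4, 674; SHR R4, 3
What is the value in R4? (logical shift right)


Register state trace:
  MOV R4, 674  → R4 = 674
  SHR R4, 3  → R4 = 674 >> 3 = 674 // 2^3 = 84
Final: R4 = 84

84


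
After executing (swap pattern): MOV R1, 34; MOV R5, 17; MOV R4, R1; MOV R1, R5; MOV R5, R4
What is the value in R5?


Register state trace (swap pattern):
  MOV R1, 34  → R1 = 34
  MOV R5, 17  → R5 = 17
  MOV R4, R1  → R4 = 34  (save R1)
  MOV R1, R5  → R1 = 17  (R1 gets R5's value)
  MOV R5, R4  → R5 = 34  (R5 gets saved value)
Final: R5 = 34

34


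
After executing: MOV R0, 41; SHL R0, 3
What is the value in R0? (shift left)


Register state trace:
  MOV R0, 41  → R0 = 41
  SHL R0, 3  → R0 = 41 << 3 = 41 * 2^3 = 328
Final: R0 = 328

328


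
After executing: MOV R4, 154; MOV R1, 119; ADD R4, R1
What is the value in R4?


Register state trace:
  MOV R4, 154  → R4 = 154
  MOV R1, 119  → R1 = 119
  ADD R4, R1  → R4 = 154 + 119 = 273
Final: R4 = 273

273


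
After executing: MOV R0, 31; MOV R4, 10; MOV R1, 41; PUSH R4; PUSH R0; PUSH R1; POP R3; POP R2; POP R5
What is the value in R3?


Stack trace (top is rightmost):
  MOV R0, 31  → R0 = 31
  MOV R4, 10  → R4 = 10
  MOV R1, 41  → R1 = 41
  PUSH R4  → stack: [10]
  PUSH R0  → stack: [10, 31]
  PUSH R1  → stack: [10, 31, 41]
  POP R3  → R3 = 41, stack: [10, 31]
  POP R2  → R2 = 31, stack: [10]
  POP R5  → R5 = 10, stack: []
Final: R3 = 41

41


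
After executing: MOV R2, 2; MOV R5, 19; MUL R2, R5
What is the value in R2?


Register state trace:
  MOV R2, 2  → R2 = 2
  MOV R5, 19  → R5 = 19
  MUL R2, R5  → R2 = 2 * 19 = 38
Final: R2 = 38

38


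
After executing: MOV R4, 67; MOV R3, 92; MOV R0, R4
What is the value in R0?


Register state trace:
  MOV R4, 67  → R4 = 67
  MOV R3, 92  → R3 = 92
  MOV R0, R4  → R0 = 67
Final: R0 = 67

67


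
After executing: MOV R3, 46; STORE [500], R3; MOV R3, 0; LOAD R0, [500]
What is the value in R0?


Register and memory trace:
  MOV R3, 46  → R3 = 46
  STORE [500], R3  → mem[500] = 46
  MOV R3, 0  → R3 = 0
  LOAD R0, [500]  → R0 = mem[500] = 46
Final: R0 = 46

46


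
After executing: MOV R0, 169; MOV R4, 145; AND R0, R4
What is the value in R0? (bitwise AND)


Register state trace:
  MOV R0, 169  → R0 = 169 (0b10101001)
  MOV R4, 145  → R4 = 145 (0b10010001)
  AND R0, R4  → R0 = 169 AND 145 = 129 (0b10000001)
Final: R0 = 129

129


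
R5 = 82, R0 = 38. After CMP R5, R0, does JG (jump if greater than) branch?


Trace:
  R5 = 82, R0 = 38
  CMP R5, R0  → compares 82 vs 38
  JG checks: is 82 greater than 38?
  82 > 38, so condition is true
Branch taken: Yes

Yes


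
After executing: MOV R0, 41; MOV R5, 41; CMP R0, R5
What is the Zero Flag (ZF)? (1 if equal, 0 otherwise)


Register state trace:
  MOV R0, 41  → R0 = 41
  MOV R5, 41  → R5 = 41
  CMP R0, R5  → computes 41 - 41 = 0
  Result is zero, so values are equal
ZF = 1

1


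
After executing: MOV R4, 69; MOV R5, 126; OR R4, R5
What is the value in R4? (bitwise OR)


Register state trace:
  MOV R4, 69  → R4 = 69 (0b01000101)
  MOV R5, 126  → R5 = 126 (0b01111110)
  OR R4, R5   → R4 = 69 OR 126 = 127 (0b01111111)
Final: R4 = 127

127


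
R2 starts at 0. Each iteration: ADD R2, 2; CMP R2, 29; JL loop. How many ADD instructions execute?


Loop trace (R2 starts at 0, target 29, step 2):
  ADD #1: R2 = 0 + 2 = 2  → 2 < 29, loop
  ADD #2: R2 = 2 + 2 = 4  → 4 < 29, loop
  ADD #3: R2 = 4 + 2 = 6  → 6 < 29, loop
  ADD #4: R2 = 6 + 2 = 8  → 8 < 29, loop
  ADD #5: R2 = 8 + 2 = 10  → 10 < 29, loop
  ADD #6: R2 = 10 + 2 = 12  → 12 < 29, loop
  ADD #7: R2 = 12 + 2 = 14  → 14 < 29, loop
  ADD #8: R2 = 14 + 2 = 16  → 16 < 29, loop
  ADD #9: R2 = 16 + 2 = 18  → 18 < 29, loop
  ADD #10: R2 = 18 + 2 = 20  → 20 < 29, loop
  ADD #11: R2 = 20 + 2 = 22  → 22 < 29, loop
  ADD #12: R2 = 22 + 2 = 24  → 24 < 29, loop
  ADD #13: R2 = 24 + 2 = 26  → 26 < 29, loop
  ADD #14: R2 = 26 + 2 = 28  → 28 < 29, loop
  ADD #15: R2 = 28 + 2 = 30  → 30 >= 29, exit
Total ADD instructions: 15

15


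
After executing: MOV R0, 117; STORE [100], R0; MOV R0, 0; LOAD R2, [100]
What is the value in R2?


Register and memory trace:
  MOV R0, 117  → R0 = 117
  STORE [100], R0  → mem[100] = 117
  MOV R0, 0  → R0 = 0
  LOAD R2, [100]  → R2 = mem[100] = 117
Final: R2 = 117

117


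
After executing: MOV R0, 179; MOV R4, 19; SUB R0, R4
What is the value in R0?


Register state trace:
  MOV R0, 179  → R0 = 179
  MOV R4, 19  → R4 = 19
  SUB R0, R4  → R0 = 179 - 19 = 160
Final: R0 = 160

160


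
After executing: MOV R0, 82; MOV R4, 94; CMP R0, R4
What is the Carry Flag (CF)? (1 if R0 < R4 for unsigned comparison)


Register state trace:
  MOV R0, 82  → R0 = 82
  MOV R4, 94  → R4 = 94
  CMP R0, R4  → unsigned 82 - 94: borrow occurs
  82 < 94, so CF = 1
CF = 1

1


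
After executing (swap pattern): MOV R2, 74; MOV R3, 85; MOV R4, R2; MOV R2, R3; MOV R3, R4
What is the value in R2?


Register state trace (swap pattern):
  MOV R2, 74  → R2 = 74
  MOV R3, 85  → R3 = 85
  MOV R4, R2  → R4 = 74  (save R2)
  MOV R2, R3  → R2 = 85  (R2 gets R3's value)
  MOV R3, R4  → R3 = 74  (R3 gets saved value)
Final: R2 = 85

85


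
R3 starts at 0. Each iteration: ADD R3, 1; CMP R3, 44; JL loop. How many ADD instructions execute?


Loop trace (R3 starts at 0, target 44, step 1):
  ADD #1: R3 = 0 + 1 = 1  → 1 < 44, loop
  ADD #2: R3 = 1 + 1 = 2  → 2 < 44, loop
  ADD #3: R3 = 2 + 1 = 3  → 3 < 44, loop
  ADD #4: R3 = 3 + 1 = 4  → 4 < 44, loop
  ADD #5: R3 = 4 + 1 = 5  → 5 < 44, loop
  ADD #6: R3 = 5 + 1 = 6  → 6 < 44, loop
  ADD #7: R3 = 6 + 1 = 7  → 7 < 44, loop
  ADD #8: R3 = 7 + 1 = 8  → 8 < 44, loop
  ADD #9: R3 = 8 + 1 = 9  → 9 < 44, loop
  ADD #10: R3 = 9 + 1 = 10  → 10 < 44, loop
  ADD #11: R3 = 10 + 1 = 11  → 11 < 44, loop
  ADD #12: R3 = 11 + 1 = 12  → 12 < 44, loop
  ADD #13: R3 = 12 + 1 = 13  → 13 < 44, loop
  ADD #14: R3 = 13 + 1 = 14  → 14 < 44, loop
  ADD #15: R3 = 14 + 1 = 15  → 15 < 44, loop
  ADD #16: R3 = 15 + 1 = 16  → 16 < 44, loop
  ADD #17: R3 = 16 + 1 = 17  → 17 < 44, loop
  ADD #18: R3 = 17 + 1 = 18  → 18 < 44, loop
  ADD #19: R3 = 18 + 1 = 19  → 19 < 44, loop
  ADD #20: R3 = 19 + 1 = 20  → 20 < 44, loop
  ADD #21: R3 = 20 + 1 = 21  → 21 < 44, loop
  ADD #22: R3 = 21 + 1 = 22  → 22 < 44, loop
  ADD #23: R3 = 22 + 1 = 23  → 23 < 44, loop
  ADD #24: R3 = 23 + 1 = 24  → 24 < 44, loop
  ADD #25: R3 = 24 + 1 = 25  → 25 < 44, loop
  ADD #26: R3 = 25 + 1 = 26  → 26 < 44, loop
  ADD #27: R3 = 26 + 1 = 27  → 27 < 44, loop
  ADD #28: R3 = 27 + 1 = 28  → 28 < 44, loop
  ADD #29: R3 = 28 + 1 = 29  → 29 < 44, loop
  ADD #30: R3 = 29 + 1 = 30  → 30 < 44, loop
  ADD #31: R3 = 30 + 1 = 31  → 31 < 44, loop
  ADD #32: R3 = 31 + 1 = 32  → 32 < 44, loop
  ADD #33: R3 = 32 + 1 = 33  → 33 < 44, loop
  ADD #34: R3 = 33 + 1 = 34  → 34 < 44, loop
  ADD #35: R3 = 34 + 1 = 35  → 35 < 44, loop
  ADD #36: R3 = 35 + 1 = 36  → 36 < 44, loop
  ADD #37: R3 = 36 + 1 = 37  → 37 < 44, loop
  ADD #38: R3 = 37 + 1 = 38  → 38 < 44, loop
  ADD #39: R3 = 38 + 1 = 39  → 39 < 44, loop
  ADD #40: R3 = 39 + 1 = 40  → 40 < 44, loop
  ADD #41: R3 = 40 + 1 = 41  → 41 < 44, loop
  ADD #42: R3 = 41 + 1 = 42  → 42 < 44, loop
  ADD #43: R3 = 42 + 1 = 43  → 43 < 44, loop
  ADD #44: R3 = 43 + 1 = 44  → 44 >= 44, exit
Total ADD instructions: 44

44


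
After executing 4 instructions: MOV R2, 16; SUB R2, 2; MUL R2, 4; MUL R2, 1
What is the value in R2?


Register state trace:
  MOV R2, 16  → R2 = 16
  SUB R2, 2  → R2 = 16 - 2 = 14
  MUL R2, 4  → R2 = 14 * 4 = 56
  MUL R2, 1  → R2 = 56 * 1 = 56
Final: R2 = 56

56


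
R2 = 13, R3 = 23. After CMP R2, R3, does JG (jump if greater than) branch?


Trace:
  R2 = 13, R3 = 23
  CMP R2, R3  → compares 13 vs 23
  JG checks: is 13 greater than 23?
  13 < 23, so condition is false
Branch taken: No

No


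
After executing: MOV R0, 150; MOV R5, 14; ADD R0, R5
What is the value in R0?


Register state trace:
  MOV R0, 150  → R0 = 150
  MOV R5, 14  → R5 = 14
  ADD R0, R5  → R0 = 150 + 14 = 164
Final: R0 = 164

164


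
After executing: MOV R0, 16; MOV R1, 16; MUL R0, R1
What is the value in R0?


Register state trace:
  MOV R0, 16  → R0 = 16
  MOV R1, 16  → R1 = 16
  MUL R0, R1  → R0 = 16 * 16 = 256
Final: R0 = 256

256


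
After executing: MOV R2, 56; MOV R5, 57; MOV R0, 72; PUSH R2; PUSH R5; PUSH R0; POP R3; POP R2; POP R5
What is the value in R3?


Stack trace (top is rightmost):
  MOV R2, 56  → R2 = 56
  MOV R5, 57  → R5 = 57
  MOV R0, 72  → R0 = 72
  PUSH R2  → stack: [56]
  PUSH R5  → stack: [56, 57]
  PUSH R0  → stack: [56, 57, 72]
  POP R3  → R3 = 72, stack: [56, 57]
  POP R2  → R2 = 57, stack: [56]
  POP R5  → R5 = 56, stack: []
Final: R3 = 72

72


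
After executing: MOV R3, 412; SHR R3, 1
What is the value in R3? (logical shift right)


Register state trace:
  MOV R3, 412  → R3 = 412
  SHR R3, 1  → R3 = 412 >> 1 = 412 // 2^1 = 206
Final: R3 = 206

206


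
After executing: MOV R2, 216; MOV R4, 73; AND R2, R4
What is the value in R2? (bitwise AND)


Register state trace:
  MOV R2, 216  → R2 = 216 (0b11011000)
  MOV R4, 73  → R4 = 73 (0b01001001)
  AND R2, R4  → R2 = 216 AND 73 = 72 (0b01001000)
Final: R2 = 72

72


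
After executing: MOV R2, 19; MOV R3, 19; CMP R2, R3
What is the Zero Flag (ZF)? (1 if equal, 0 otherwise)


Register state trace:
  MOV R2, 19  → R2 = 19
  MOV R3, 19  → R3 = 19
  CMP R2, R3  → computes 19 - 19 = 0
  Result is zero, so values are equal
ZF = 1

1


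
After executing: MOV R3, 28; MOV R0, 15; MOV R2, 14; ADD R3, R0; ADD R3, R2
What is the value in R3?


Register state trace:
  MOV R3, 28  → R3 = 28
  MOV R0, 15  → R0 = 15
  MOV R2, 14  → R2 = 14
  ADD R3, R0  → R3 = 28 + 15 = 43
  ADD R3, R2  → R3 = 43 + 14 = 57
Final: R3 = 57

57


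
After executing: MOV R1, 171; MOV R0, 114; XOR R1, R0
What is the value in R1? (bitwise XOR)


Register state trace:
  MOV R1, 171  → R1 = 171 (0b10101011)
  MOV R0, 114  → R0 = 114 (0b01110010)
  XOR R1, R0  → R1 = 171 XOR 114 = 217 (0b11011001)
Final: R1 = 217

217


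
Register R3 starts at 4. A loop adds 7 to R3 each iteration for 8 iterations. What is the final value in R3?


Starting value: R3 = 4
  Iter 1: R3 = 4 + 7 = 11
  Iter 2: R3 = 11 + 7 = 18
  Iter 3: R3 = 18 + 7 = 25
  Iter 4: R3 = 25 + 7 = 32
  Iter 5: R3 = 32 + 7 = 39
  Iter 6: R3 = 39 + 7 = 46
  Iter 7: R3 = 46 + 7 = 53
  Iter 8: R3 = 53 + 7 = 60
Final: R3 = 60

60


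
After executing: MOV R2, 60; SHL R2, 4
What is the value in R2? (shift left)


Register state trace:
  MOV R2, 60  → R2 = 60
  SHL R2, 4  → R2 = 60 << 4 = 60 * 2^4 = 960
Final: R2 = 960

960


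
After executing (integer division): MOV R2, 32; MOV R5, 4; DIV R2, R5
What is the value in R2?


Register state trace:
  MOV R2, 32  → R2 = 32
  MOV R5, 4  → R5 = 4
  DIV R2, R5  → R2 = 32 // 4 = 8
Final: R2 = 8

8


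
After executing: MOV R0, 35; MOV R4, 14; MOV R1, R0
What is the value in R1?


Register state trace:
  MOV R0, 35  → R0 = 35
  MOV R4, 14  → R4 = 14
  MOV R1, R0  → R1 = 35
Final: R1 = 35

35


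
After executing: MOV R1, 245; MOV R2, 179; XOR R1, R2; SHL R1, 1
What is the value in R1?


Register state trace:
  MOV R1, 245  → R1 = 245 (0b11110101)
  MOV R2, 179  → R2 = 179 (0b10110011)
  XOR R1, R2  → R1 = 245 XOR 179 = 70 (0b01000110)
  SHL R1, 1  → R1 = 70 << 1 = 140
Final: R1 = 140

140


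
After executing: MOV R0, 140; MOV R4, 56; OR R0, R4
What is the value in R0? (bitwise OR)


Register state trace:
  MOV R0, 140  → R0 = 140 (0b10001100)
  MOV R4, 56  → R4 = 56 (0b00111000)
  OR R0, R4   → R0 = 140 OR 56 = 188 (0b10111100)
Final: R0 = 188

188


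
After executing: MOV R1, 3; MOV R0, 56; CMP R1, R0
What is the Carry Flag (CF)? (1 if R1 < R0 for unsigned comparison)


Register state trace:
  MOV R1, 3  → R1 = 3
  MOV R0, 56  → R0 = 56
  CMP R1, R0  → unsigned 3 - 56: borrow occurs
  3 < 56, so CF = 1
CF = 1

1


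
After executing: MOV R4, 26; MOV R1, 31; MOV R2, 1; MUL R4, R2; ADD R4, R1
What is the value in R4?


Register state trace:
  MOV R4, 26  → R4 = 26
  MOV R1, 31  → R1 = 31
  MOV R2, 1  → R2 = 1
  MUL R4, R2  → R4 = 26 * 1 = 26
  ADD R4, R1  → R4 = 26 + 31 = 57
Final: R4 = 57

57


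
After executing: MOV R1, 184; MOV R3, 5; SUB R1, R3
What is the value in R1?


Register state trace:
  MOV R1, 184  → R1 = 184
  MOV R3, 5  → R3 = 5
  SUB R1, R3  → R1 = 184 - 5 = 179
Final: R1 = 179

179


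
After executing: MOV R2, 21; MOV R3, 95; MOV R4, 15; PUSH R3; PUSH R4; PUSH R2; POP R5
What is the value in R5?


Stack trace (top is rightmost):
  MOV R2, 21  → R2 = 21
  MOV R3, 95  → R3 = 95
  MOV R4, 15  → R4 = 15
  PUSH R3  → stack: [95]
  PUSH R4  → stack: [95, 15]
  PUSH R2  → stack: [95, 15, 21]
  POP R5  → R5 = 21, stack: [95, 15]
Final: R5 = 21

21


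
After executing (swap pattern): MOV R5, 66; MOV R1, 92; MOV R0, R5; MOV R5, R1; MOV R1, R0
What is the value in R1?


Register state trace (swap pattern):
  MOV R5, 66  → R5 = 66
  MOV R1, 92  → R1 = 92
  MOV R0, R5  → R0 = 66  (save R5)
  MOV R5, R1  → R5 = 92  (R5 gets R1's value)
  MOV R1, R0  → R1 = 66  (R1 gets saved value)
Final: R1 = 66

66


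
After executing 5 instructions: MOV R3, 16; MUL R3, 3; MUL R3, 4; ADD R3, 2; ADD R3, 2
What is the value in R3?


Register state trace:
  MOV R3, 16  → R3 = 16
  MUL R3, 3  → R3 = 16 * 3 = 48
  MUL R3, 4  → R3 = 48 * 4 = 192
  ADD R3, 2  → R3 = 192 + 2 = 194
  ADD R3, 2  → R3 = 194 + 2 = 196
Final: R3 = 196

196


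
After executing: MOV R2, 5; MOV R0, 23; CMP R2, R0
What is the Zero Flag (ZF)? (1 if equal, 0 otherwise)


Register state trace:
  MOV R2, 5  → R2 = 5
  MOV R0, 23  → R0 = 23
  CMP R2, R0  → computes 5 - 23 = -18
  Result is nonzero, so values are not equal
ZF = 0

0


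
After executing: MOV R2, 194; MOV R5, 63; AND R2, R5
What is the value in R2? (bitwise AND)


Register state trace:
  MOV R2, 194  → R2 = 194 (0b11000010)
  MOV R5, 63  → R5 = 63 (0b00111111)
  AND R2, R5  → R2 = 194 AND 63 = 2 (0b00000010)
Final: R2 = 2

2


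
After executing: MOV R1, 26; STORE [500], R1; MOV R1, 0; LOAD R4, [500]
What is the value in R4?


Register and memory trace:
  MOV R1, 26  → R1 = 26
  STORE [500], R1  → mem[500] = 26
  MOV R1, 0  → R1 = 0
  LOAD R4, [500]  → R4 = mem[500] = 26
Final: R4 = 26

26


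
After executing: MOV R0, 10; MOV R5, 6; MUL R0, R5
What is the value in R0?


Register state trace:
  MOV R0, 10  → R0 = 10
  MOV R5, 6  → R5 = 6
  MUL R0, R5  → R0 = 10 * 6 = 60
Final: R0 = 60

60


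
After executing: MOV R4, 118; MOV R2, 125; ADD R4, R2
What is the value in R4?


Register state trace:
  MOV R4, 118  → R4 = 118
  MOV R2, 125  → R2 = 125
  ADD R4, R2  → R4 = 118 + 125 = 243
Final: R4 = 243

243


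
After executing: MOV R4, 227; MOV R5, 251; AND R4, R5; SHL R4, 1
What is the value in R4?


Register state trace:
  MOV R4, 227  → R4 = 227 (0b11100011)
  MOV R5, 251  → R5 = 251 (0b11111011)
  AND R4, R5  → R4 = 227 AND 251 = 227 (0b11100011)
  SHL R4, 1  → R4 = 227 << 1 = 454
Final: R4 = 454

454


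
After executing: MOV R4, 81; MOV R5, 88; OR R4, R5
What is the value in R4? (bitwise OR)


Register state trace:
  MOV R4, 81  → R4 = 81 (0b01010001)
  MOV R5, 88  → R5 = 88 (0b01011000)
  OR R4, R5   → R4 = 81 OR 88 = 89 (0b01011001)
Final: R4 = 89

89


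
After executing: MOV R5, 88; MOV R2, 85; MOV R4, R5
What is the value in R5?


Register state trace:
  MOV R5, 88  → R5 = 88
  MOV R2, 85  → R2 = 85
  MOV R4, R5  → R4 = 88
Final: R5 = 88

88


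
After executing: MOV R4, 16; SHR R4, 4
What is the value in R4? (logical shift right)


Register state trace:
  MOV R4, 16  → R4 = 16
  SHR R4, 4  → R4 = 16 >> 4 = 16 // 2^4 = 1
Final: R4 = 1

1


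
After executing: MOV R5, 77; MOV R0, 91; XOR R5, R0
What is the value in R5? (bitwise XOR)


Register state trace:
  MOV R5, 77  → R5 = 77 (0b01001101)
  MOV R0, 91  → R0 = 91 (0b01011011)
  XOR R5, R0  → R5 = 77 XOR 91 = 22 (0b00010110)
Final: R5 = 22

22


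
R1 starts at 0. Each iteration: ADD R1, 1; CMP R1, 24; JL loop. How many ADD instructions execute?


Loop trace (R1 starts at 0, target 24, step 1):
  ADD #1: R1 = 0 + 1 = 1  → 1 < 24, loop
  ADD #2: R1 = 1 + 1 = 2  → 2 < 24, loop
  ADD #3: R1 = 2 + 1 = 3  → 3 < 24, loop
  ADD #4: R1 = 3 + 1 = 4  → 4 < 24, loop
  ADD #5: R1 = 4 + 1 = 5  → 5 < 24, loop
  ADD #6: R1 = 5 + 1 = 6  → 6 < 24, loop
  ADD #7: R1 = 6 + 1 = 7  → 7 < 24, loop
  ADD #8: R1 = 7 + 1 = 8  → 8 < 24, loop
  ADD #9: R1 = 8 + 1 = 9  → 9 < 24, loop
  ADD #10: R1 = 9 + 1 = 10  → 10 < 24, loop
  ADD #11: R1 = 10 + 1 = 11  → 11 < 24, loop
  ADD #12: R1 = 11 + 1 = 12  → 12 < 24, loop
  ADD #13: R1 = 12 + 1 = 13  → 13 < 24, loop
  ADD #14: R1 = 13 + 1 = 14  → 14 < 24, loop
  ADD #15: R1 = 14 + 1 = 15  → 15 < 24, loop
  ADD #16: R1 = 15 + 1 = 16  → 16 < 24, loop
  ADD #17: R1 = 16 + 1 = 17  → 17 < 24, loop
  ADD #18: R1 = 17 + 1 = 18  → 18 < 24, loop
  ADD #19: R1 = 18 + 1 = 19  → 19 < 24, loop
  ADD #20: R1 = 19 + 1 = 20  → 20 < 24, loop
  ADD #21: R1 = 20 + 1 = 21  → 21 < 24, loop
  ADD #22: R1 = 21 + 1 = 22  → 22 < 24, loop
  ADD #23: R1 = 22 + 1 = 23  → 23 < 24, loop
  ADD #24: R1 = 23 + 1 = 24  → 24 >= 24, exit
Total ADD instructions: 24

24


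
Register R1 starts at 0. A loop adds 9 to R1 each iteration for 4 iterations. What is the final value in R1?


Starting value: R1 = 0
  Iter 1: R1 = 0 + 9 = 9
  Iter 2: R1 = 9 + 9 = 18
  Iter 3: R1 = 18 + 9 = 27
  Iter 4: R1 = 27 + 9 = 36
Final: R1 = 36

36


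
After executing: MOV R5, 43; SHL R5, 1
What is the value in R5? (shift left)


Register state trace:
  MOV R5, 43  → R5 = 43
  SHL R5, 1  → R5 = 43 << 1 = 43 * 2^1 = 86
Final: R5 = 86

86


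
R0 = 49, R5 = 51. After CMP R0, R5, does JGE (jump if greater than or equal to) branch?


Trace:
  R0 = 49, R5 = 51
  CMP R0, R5  → compares 49 vs 51
  JGE checks: is 49 greater than or equal to 51?
  49 < 51, so condition is false
Branch taken: No

No


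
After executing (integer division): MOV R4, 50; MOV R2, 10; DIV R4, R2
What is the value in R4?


Register state trace:
  MOV R4, 50  → R4 = 50
  MOV R2, 10  → R2 = 10
  DIV R4, R2  → R4 = 50 // 10 = 5
Final: R4 = 5

5


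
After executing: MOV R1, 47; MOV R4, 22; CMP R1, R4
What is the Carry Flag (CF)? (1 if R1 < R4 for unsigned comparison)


Register state trace:
  MOV R1, 47  → R1 = 47
  MOV R4, 22  → R4 = 22
  CMP R1, R4  → unsigned 47 - 22: no borrow
  47 >= 22, so CF = 0
CF = 0

0


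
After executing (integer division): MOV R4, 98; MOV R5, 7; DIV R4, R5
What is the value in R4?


Register state trace:
  MOV R4, 98  → R4 = 98
  MOV R5, 7  → R5 = 7
  DIV R4, R5  → R4 = 98 // 7 = 14
Final: R4 = 14

14
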